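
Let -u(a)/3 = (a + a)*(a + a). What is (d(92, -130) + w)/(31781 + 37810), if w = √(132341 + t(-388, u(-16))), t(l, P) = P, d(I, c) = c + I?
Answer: -38/69591 + √129269/69591 ≈ 0.0046204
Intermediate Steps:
d(I, c) = I + c
u(a) = -12*a² (u(a) = -3*(a + a)*(a + a) = -3*2*a*2*a = -12*a²)
w = √129269 (w = √(132341 - 12*(-16)²) = √(132341 - 12*256) = √(132341 - 3072) = √129269 ≈ 359.54)
(d(92, -130) + w)/(31781 + 37810) = ((92 - 130) + √129269)/(31781 + 37810) = (-38 + √129269)/69591 = (-38 + √129269)*(1/69591) = -38/69591 + √129269/69591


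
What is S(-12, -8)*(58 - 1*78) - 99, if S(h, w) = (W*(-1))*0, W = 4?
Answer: -99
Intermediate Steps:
S(h, w) = 0 (S(h, w) = (4*(-1))*0 = -4*0 = 0)
S(-12, -8)*(58 - 1*78) - 99 = 0*(58 - 1*78) - 99 = 0*(58 - 78) - 99 = 0*(-20) - 99 = 0 - 99 = -99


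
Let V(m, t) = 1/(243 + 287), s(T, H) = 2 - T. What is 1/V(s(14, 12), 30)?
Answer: 530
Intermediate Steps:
V(m, t) = 1/530
1/V(s(14, 12), 30) = 1/(1/530) = 530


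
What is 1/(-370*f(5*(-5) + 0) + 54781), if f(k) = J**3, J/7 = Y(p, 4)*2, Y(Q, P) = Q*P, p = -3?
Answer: 1/1754458621 ≈ 5.6998e-10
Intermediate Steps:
Y(Q, P) = P*Q
J = -168 (J = 7*((4*(-3))*2) = 7*(-12*2) = 7*(-24) = -168)
f(k) = -4741632 (f(k) = (-168)**3 = -4741632)
1/(-370*f(5*(-5) + 0) + 54781) = 1/(-370*(-4741632) + 54781) = 1/(1754403840 + 54781) = 1/1754458621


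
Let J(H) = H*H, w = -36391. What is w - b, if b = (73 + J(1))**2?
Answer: -41867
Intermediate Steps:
J(H) = H**2
b = 5476 (b = (73 + 1**2)**2 = (73 + 1)**2 = 74**2 = 5476)
w - b = -36391 - 1*5476 = -36391 - 5476 = -41867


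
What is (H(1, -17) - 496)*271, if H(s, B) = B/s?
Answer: -139023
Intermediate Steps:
(H(1, -17) - 496)*271 = (-17/1 - 496)*271 = (-17*1 - 496)*271 = (-17 - 496)*271 = -513*271 = -139023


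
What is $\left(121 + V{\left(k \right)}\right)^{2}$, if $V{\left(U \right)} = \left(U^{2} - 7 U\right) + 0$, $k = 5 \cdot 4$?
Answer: $145161$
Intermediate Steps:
$k = 20$
$V{\left(U \right)} = U^{2} - 7 U$
$\left(121 + V{\left(k \right)}\right)^{2} = \left(121 + 20 \left(-7 + 20\right)\right)^{2} = \left(121 + 20 \cdot 13\right)^{2} = \left(121 + 260\right)^{2} = 381^{2} = 145161$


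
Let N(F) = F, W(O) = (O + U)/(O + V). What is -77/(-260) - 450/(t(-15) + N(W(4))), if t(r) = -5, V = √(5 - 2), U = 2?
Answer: 4806317/31460 - 2700*√3/121 ≈ 114.13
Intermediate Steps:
V = √3 ≈ 1.7320
W(O) = (2 + O)/(O + √3) (W(O) = (O + 2)/(O + √3) = (2 + O)/(O + √3))
-77/(-260) - 450/(t(-15) + N(W(4))) = -77/(-260) - 450/(-5 + (2 + 4)/(4 + √3)) = -77*(-1/260) - 450/(-5 + 6/(4 + √3)) = 77/260 - 450/(-5 + 6/(4 + √3))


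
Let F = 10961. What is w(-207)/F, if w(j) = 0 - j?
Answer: 207/10961 ≈ 0.018885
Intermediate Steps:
w(j) = -j
w(-207)/F = -1*(-207)/10961 = 207*(1/10961) = 207/10961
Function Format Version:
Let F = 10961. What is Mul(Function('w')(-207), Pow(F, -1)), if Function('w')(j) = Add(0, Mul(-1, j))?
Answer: Rational(207, 10961) ≈ 0.018885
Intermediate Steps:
Function('w')(j) = Mul(-1, j)
Mul(Function('w')(-207), Pow(F, -1)) = Mul(Mul(-1, -207), Pow(10961, -1)) = Mul(207, Rational(1, 10961)) = Rational(207, 10961)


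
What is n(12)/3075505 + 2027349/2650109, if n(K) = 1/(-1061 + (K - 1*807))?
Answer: 11572386403820611/15127185978963520 ≈ 0.76501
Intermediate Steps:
n(K) = 1/(-1868 + K) (n(K) = 1/(-1061 + (K - 807)) = 1/(-1061 + (-807 + K)) = 1/(-1868 + K))
n(12)/3075505 + 2027349/2650109 = 1/((-1868 + 12)*3075505) + 2027349/2650109 = (1/3075505)/(-1856) + 2027349*(1/2650109) = -1/1856*1/3075505 + 2027349/2650109 = -1/5708137280 + 2027349/2650109 = 11572386403820611/15127185978963520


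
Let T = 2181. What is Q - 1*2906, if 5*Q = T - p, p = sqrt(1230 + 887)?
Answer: -12349/5 - sqrt(2117)/5 ≈ -2479.0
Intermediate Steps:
p = sqrt(2117) ≈ 46.011
Q = 2181/5 - sqrt(2117)/5 (Q = (2181 - sqrt(2117))/5 = 2181/5 - sqrt(2117)/5 ≈ 427.00)
Q - 1*2906 = (2181/5 - sqrt(2117)/5) - 1*2906 = (2181/5 - sqrt(2117)/5) - 2906 = -12349/5 - sqrt(2117)/5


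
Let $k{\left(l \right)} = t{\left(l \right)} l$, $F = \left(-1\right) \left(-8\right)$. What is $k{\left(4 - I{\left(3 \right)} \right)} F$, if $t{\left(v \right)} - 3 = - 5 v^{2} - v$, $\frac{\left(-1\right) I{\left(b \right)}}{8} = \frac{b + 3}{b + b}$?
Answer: $-69984$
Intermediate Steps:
$I{\left(b \right)} = - \frac{4 \left(3 + b\right)}{b}$ ($I{\left(b \right)} = - 8 \frac{b + 3}{b + b} = - 8 \frac{3 + b}{2 b} = - \frac{4 \left(3 + b\right)}{b}$)
$F = 8$
$t{\left(v \right)} = 3 - v - 5 v^{2}$ ($t{\left(v \right)} = 3 - \left(v + 5 v^{2}\right) = 3 - v - 5 v^{2}$)
$k{\left(l \right)} = l \left(3 - l - 5 l^{2}\right)$ ($k{\left(l \right)} = \left(3 - l - 5 l^{2}\right) l = l \left(3 - l - 5 l^{2}\right)$)
$k{\left(4 - I{\left(3 \right)} \right)} F = \left(4 - \left(-4 - \frac{12}{3}\right)\right) \left(3 - \left(4 - \left(-4 - \frac{12}{3}\right)\right) - 5 \left(4 - \left(-4 - \frac{12}{3}\right)\right)^{2}\right) 8 = \left(4 - \left(-4 - 4\right)\right) \left(3 - \left(4 - \left(-4 - 4\right)\right) - 5 \left(4 - \left(-4 - 4\right)\right)^{2}\right) 8 = \left(4 - -8\right) \left(3 - \left(4 - -8\right) - 5 \left(4 - -8\right)^{2}\right) 8 = \left(4 + 8\right) \left(3 - \left(4 + 8\right) - 5 \left(4 + 8\right)^{2}\right) 8 = 12 \left(3 - 12 - 5 \cdot 12^{2}\right) 8 = 12 \left(3 - 12 - 720\right) 8 = 12 \left(-729\right) 8 = \left(-8748\right) 8 = -69984$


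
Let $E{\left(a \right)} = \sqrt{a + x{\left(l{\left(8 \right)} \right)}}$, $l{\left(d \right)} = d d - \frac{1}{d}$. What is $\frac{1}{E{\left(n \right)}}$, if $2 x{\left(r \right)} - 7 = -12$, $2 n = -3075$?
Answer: $- \frac{i \sqrt{385}}{770} \approx - 0.025482 i$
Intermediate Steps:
$n = - \frac{3075}{2}$ ($n = \frac{1}{2} \left(-3075\right) = - \frac{3075}{2} \approx -1537.5$)
$l{\left(d \right)} = d^{2} - \frac{1}{d}$
$x{\left(r \right)} = - \frac{5}{2}$ ($x{\left(r \right)} = \frac{7}{2} + \frac{1}{2} \left(-12\right) = \frac{7}{2} - 6 = - \frac{5}{2}$)
$E{\left(a \right)} = \sqrt{- \frac{5}{2} + a}$ ($E{\left(a \right)} = \sqrt{a - \frac{5}{2}} = \sqrt{- \frac{5}{2} + a}$)
$\frac{1}{E{\left(n \right)}} = \frac{1}{\frac{1}{2} \sqrt{-10 + 4 \left(- \frac{3075}{2}\right)}} = \frac{1}{\frac{1}{2} \sqrt{-10 - 6150}} = \frac{1}{\frac{1}{2} \sqrt{-6160}} = \frac{1}{\frac{1}{2} \cdot 4 i \sqrt{385}} = \frac{1}{2 i \sqrt{385}} = - \frac{i \sqrt{385}}{770}$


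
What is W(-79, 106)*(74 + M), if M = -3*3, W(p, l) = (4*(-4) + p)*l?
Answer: -654550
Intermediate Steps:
W(p, l) = l*(-16 + p) (W(p, l) = (-16 + p)*l = l*(-16 + p))
M = -9
W(-79, 106)*(74 + M) = (106*(-16 - 79))*(74 - 9) = (106*(-95))*65 = -10070*65 = -654550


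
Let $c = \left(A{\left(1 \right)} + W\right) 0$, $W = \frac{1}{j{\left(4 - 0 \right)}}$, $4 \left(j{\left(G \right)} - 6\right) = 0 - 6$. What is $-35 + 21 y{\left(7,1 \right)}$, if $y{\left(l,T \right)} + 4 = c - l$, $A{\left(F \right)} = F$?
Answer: $-266$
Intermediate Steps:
$j{\left(G \right)} = \frac{9}{2}$ ($j{\left(G \right)} = 6 + \frac{0 - 6}{4} = 6 + \frac{1}{4} \left(-6\right) = 6 - \frac{3}{2} = \frac{9}{2}$)
$W = \frac{2}{9}$ ($W = \frac{1}{\frac{9}{2}} = \frac{2}{9} \approx 0.22222$)
$c = 0$ ($c = \left(1 + \frac{2}{9}\right) 0 = \frac{11}{9} \cdot 0 = 0$)
$y{\left(l,T \right)} = -4 - l$ ($y{\left(l,T \right)} = -4 + \left(0 - l\right) = -4 - l$)
$-35 + 21 y{\left(7,1 \right)} = -35 + 21 \left(-4 - 7\right) = -35 + 21 \left(-11\right) = -35 - 231 = -266$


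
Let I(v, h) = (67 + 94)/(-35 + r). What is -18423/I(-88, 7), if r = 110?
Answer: -60075/7 ≈ -8582.1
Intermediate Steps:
I(v, h) = 161/75 (I(v, h) = (67 + 94)/(-35 + 110) = 161/75)
-18423/I(-88, 7) = -18423/161/75 = -18423*75/161 = -60075/7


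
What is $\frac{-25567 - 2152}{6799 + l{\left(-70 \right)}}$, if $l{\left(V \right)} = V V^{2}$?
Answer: $\frac{27719}{336201} \approx 0.082448$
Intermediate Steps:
$l{\left(V \right)} = V^{3}$
$\frac{-25567 - 2152}{6799 + l{\left(-70 \right)}} = \frac{-25567 - 2152}{6799 + \left(-70\right)^{3}} = - \frac{27719}{6799 - 343000} = - \frac{27719}{-336201} = \left(-27719\right) \left(- \frac{1}{336201}\right) = \frac{27719}{336201}$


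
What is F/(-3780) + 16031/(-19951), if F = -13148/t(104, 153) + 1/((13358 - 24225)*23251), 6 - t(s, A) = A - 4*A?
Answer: -7053338676811770169/8860550896241055900 ≈ -0.79604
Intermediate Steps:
t(s, A) = 6 + 3*A (t(s, A) = 6 - (A - 4*A) = 6 - (-3)*A = 6 + 3*A)
F = -3322086976781/117490906905 (F = -13148/(6 + 3*153) + 1/((13358 - 24225)*23251) = -13148/(6 + 459) + (1/23251)/(-10867) = -13148/465 - 1/10867*1/23251 = -13148*1/465 - 1/252668617 = -13148/465 - 1/252668617 = -3322086976781/117490906905 ≈ -28.275)
F/(-3780) + 16031/(-19951) = -3322086976781/117490906905/(-3780) + 16031/(-19951) = -3322086976781/117490906905*(-1/3780) + 16031*(-1/19951) = 3322086976781/444115628100900 - 16031/19951 = -7053338676811770169/8860550896241055900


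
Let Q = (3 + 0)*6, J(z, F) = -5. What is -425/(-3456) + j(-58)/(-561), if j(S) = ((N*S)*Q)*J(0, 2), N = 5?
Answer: -29987725/646272 ≈ -46.401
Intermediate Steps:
Q = 18 (Q = 3*6 = 18)
j(S) = -450*S (j(S) = ((5*S)*18)*(-5) = (90*S)*(-5) = -450*S)
-425/(-3456) + j(-58)/(-561) = -425/(-3456) - 450*(-58)/(-561) = -425*(-1/3456) + 26100*(-1/561) = 425/3456 - 8700/187 = -29987725/646272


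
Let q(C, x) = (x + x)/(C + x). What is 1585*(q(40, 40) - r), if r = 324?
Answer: -511955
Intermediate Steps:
q(C, x) = 2*x/(C + x) (q(C, x) = (2*x)/(C + x) = 2*x/(C + x))
1585*(q(40, 40) - r) = 1585*(2*40/(40 + 40) - 1*324) = 1585*(2*40/80 - 324) = 1585*(2*40*(1/80) - 324) = 1585*(1 - 324) = 1585*(-323) = -511955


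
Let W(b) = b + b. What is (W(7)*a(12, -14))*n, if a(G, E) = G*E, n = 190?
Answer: -446880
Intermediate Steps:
a(G, E) = E*G
W(b) = 2*b
(W(7)*a(12, -14))*n = ((2*7)*(-14*12))*190 = (14*(-168))*190 = -2352*190 = -446880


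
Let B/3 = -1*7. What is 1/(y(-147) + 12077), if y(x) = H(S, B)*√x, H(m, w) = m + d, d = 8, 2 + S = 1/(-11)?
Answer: 112409/1357611268 - 385*I*√3/1357611268 ≈ 8.2799e-5 - 4.9119e-7*I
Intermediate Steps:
B = -21 (B = 3*(-1*7) = 3*(-7) = -21)
S = -23/11 (S = -2 + 1/(-11) = -2 - 1/11 = -23/11 ≈ -2.0909)
H(m, w) = 8 + m (H(m, w) = m + 8 = 8 + m)
y(x) = 65*√x/11 (y(x) = (8 - 23/11)*√x = 65*√x/11)
1/(y(-147) + 12077) = 1/(65*√(-147)/11 + 12077) = 1/(65*(7*I*√3)/11 + 12077) = 1/(455*I*√3/11 + 12077) = 1/(12077 + 455*I*√3/11)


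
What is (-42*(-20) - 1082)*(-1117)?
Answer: 270314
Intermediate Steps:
(-42*(-20) - 1082)*(-1117) = (840 - 1082)*(-1117) = -242*(-1117) = 270314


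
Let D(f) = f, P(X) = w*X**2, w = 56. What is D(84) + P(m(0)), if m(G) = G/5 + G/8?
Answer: 84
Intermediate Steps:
m(G) = 13*G/40 (m(G) = G*(1/5) + G*(1/8) = G/5 + G/8 = 13*G/40)
P(X) = 56*X**2
D(84) + P(m(0)) = 84 + 56*((13/40)*0)**2 = 84 + 56*0**2 = 84 + 56*0 = 84 + 0 = 84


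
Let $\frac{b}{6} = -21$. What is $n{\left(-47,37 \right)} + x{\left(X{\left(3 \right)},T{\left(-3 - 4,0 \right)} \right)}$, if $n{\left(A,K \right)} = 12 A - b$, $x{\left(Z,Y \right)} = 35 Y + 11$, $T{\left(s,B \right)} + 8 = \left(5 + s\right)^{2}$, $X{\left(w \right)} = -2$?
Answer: $-567$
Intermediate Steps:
$b = -126$ ($b = 6 \left(-21\right) = -126$)
$T{\left(s,B \right)} = -8 + \left(5 + s\right)^{2}$
$x{\left(Z,Y \right)} = 11 + 35 Y$
$n{\left(A,K \right)} = 126 + 12 A$ ($n{\left(A,K \right)} = 12 A - -126 = 12 A + 126 = 126 + 12 A$)
$n{\left(-47,37 \right)} + x{\left(X{\left(3 \right)},T{\left(-3 - 4,0 \right)} \right)} = \left(126 + 12 \left(-47\right)\right) + \left(11 + 35 \left(-8 + \left(5 - 7\right)^{2}\right)\right) = \left(126 - 564\right) + \left(11 + 35 \left(-8 + \left(5 - 7\right)^{2}\right)\right) = -438 + \left(11 + 35 \left(-8 + \left(5 - 7\right)^{2}\right)\right) = -438 + \left(11 + 35 \left(-8 + \left(-2\right)^{2}\right)\right) = -438 + \left(11 + 35 \left(-8 + 4\right)\right) = -438 + \left(11 + 35 \left(-4\right)\right) = -438 + \left(11 - 140\right) = -438 - 129 = -567$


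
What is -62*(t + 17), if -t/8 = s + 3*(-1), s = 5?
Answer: -62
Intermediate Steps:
t = -16 (t = -8*(5 + 3*(-1)) = -8*(5 - 3) = -8*2 = -16)
-62*(t + 17) = -62*(-16 + 17) = -62*1 = -62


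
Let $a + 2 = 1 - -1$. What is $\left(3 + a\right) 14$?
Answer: $42$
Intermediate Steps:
$a = 0$ ($a = -2 + \left(1 - -1\right) = -2 + \left(1 + 1\right) = -2 + 2 = 0$)
$\left(3 + a\right) 14 = \left(3 + 0\right) 14 = 3 \cdot 14 = 42$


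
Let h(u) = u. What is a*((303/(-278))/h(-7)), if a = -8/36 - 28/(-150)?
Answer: -404/72975 ≈ -0.0055361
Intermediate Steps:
a = -8/225 (a = -8*1/36 - 28*(-1/150) = -2/9 + 14/75 = -8/225 ≈ -0.035556)
a*((303/(-278))/h(-7)) = -8*303/(-278)/(225*(-7)) = -8*303*(-1/278)*(-1)/(225*7) = -(-404)*(-1)/(10425*7) = -8/225*303/1946 = -404/72975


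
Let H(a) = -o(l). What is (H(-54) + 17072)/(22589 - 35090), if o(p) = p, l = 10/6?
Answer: -51211/37503 ≈ -1.3655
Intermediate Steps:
l = 5/3 (l = 10*(⅙) = 5/3 ≈ 1.6667)
H(a) = -5/3 (H(a) = -1*5/3 = -5/3)
(H(-54) + 17072)/(22589 - 35090) = (-5/3 + 17072)/(22589 - 35090) = (51211/3)/(-12501) = (51211/3)*(-1/12501) = -51211/37503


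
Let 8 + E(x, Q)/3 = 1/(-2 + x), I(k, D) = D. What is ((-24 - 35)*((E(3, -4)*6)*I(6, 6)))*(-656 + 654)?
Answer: -89208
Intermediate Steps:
E(x, Q) = -24 + 3/(-2 + x)
((-24 - 35)*((E(3, -4)*6)*I(6, 6)))*(-656 + 654) = ((-24 - 35)*(((3*(17 - 8*3)/(-2 + 3))*6)*6))*(-656 + 654) = -59*(3*(17 - 24)/1)*6*6*(-2) = -59*(3*1*(-7))*6*6*(-2) = -59*(-21*6)*6*(-2) = -(-7434)*6*(-2) = -59*(-756)*(-2) = 44604*(-2) = -89208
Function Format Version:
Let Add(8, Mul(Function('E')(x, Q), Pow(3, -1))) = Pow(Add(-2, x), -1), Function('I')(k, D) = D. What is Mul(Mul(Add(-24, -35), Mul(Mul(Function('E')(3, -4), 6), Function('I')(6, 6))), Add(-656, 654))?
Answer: -89208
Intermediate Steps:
Function('E')(x, Q) = Add(-24, Mul(3, Pow(Add(-2, x), -1)))
Mul(Mul(Add(-24, -35), Mul(Mul(Function('E')(3, -4), 6), Function('I')(6, 6))), Add(-656, 654)) = Mul(Mul(Add(-24, -35), Mul(Mul(Mul(3, Pow(Add(-2, 3), -1), Add(17, Mul(-8, 3))), 6), 6)), Add(-656, 654)) = Mul(Mul(-59, Mul(Mul(Mul(3, Pow(1, -1), Add(17, -24)), 6), 6)), -2) = Mul(Mul(-59, Mul(Mul(Mul(3, 1, -7), 6), 6)), -2) = Mul(Mul(-59, Mul(Mul(-21, 6), 6)), -2) = Mul(Mul(-59, Mul(-126, 6)), -2) = Mul(Mul(-59, -756), -2) = Mul(44604, -2) = -89208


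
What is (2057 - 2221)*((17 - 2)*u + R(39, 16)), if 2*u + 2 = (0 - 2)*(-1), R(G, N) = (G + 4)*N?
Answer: -112832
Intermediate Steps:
R(G, N) = N*(4 + G) (R(G, N) = (4 + G)*N = N*(4 + G))
u = 0 (u = -1 + ((0 - 2)*(-1))/2 = -1 + (-2*(-1))/2 = -1 + (1/2)*2 = -1 + 1 = 0)
(2057 - 2221)*((17 - 2)*u + R(39, 16)) = (2057 - 2221)*((17 - 2)*0 + 16*(4 + 39)) = -164*(15*0 + 16*43) = -164*(0 + 688) = -164*688 = -112832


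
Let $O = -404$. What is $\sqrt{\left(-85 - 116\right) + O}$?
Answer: $11 i \sqrt{5} \approx 24.597 i$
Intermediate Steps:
$\sqrt{\left(-85 - 116\right) + O} = \sqrt{\left(-85 - 116\right) - 404} = \sqrt{-201 - 404} = \sqrt{-605} = 11 i \sqrt{5}$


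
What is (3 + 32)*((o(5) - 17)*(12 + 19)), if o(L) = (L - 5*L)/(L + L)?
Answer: -20615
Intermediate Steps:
o(L) = -2 (o(L) = (-4*L)/((2*L)) = (-4*L)*(1/(2*L)) = -2)
(3 + 32)*((o(5) - 17)*(12 + 19)) = (3 + 32)*((-2 - 17)*(12 + 19)) = 35*(-19*31) = 35*(-589) = -20615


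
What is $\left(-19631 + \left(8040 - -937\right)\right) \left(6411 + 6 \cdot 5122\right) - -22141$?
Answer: $-395699381$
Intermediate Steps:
$\left(-19631 + \left(8040 - -937\right)\right) \left(6411 + 6 \cdot 5122\right) - -22141 = \left(-19631 + \left(8040 + 937\right)\right) \left(6411 + 30732\right) + 22141 = \left(-19631 + 8977\right) 37143 + 22141 = \left(-10654\right) 37143 + 22141 = -395721522 + 22141 = -395699381$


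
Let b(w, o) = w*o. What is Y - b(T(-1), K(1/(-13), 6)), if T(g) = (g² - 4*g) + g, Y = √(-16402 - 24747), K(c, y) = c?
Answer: 4/13 + I*√41149 ≈ 0.30769 + 202.85*I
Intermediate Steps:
Y = I*√41149 (Y = √(-41149) = I*√41149 ≈ 202.85*I)
T(g) = g² - 3*g
b(w, o) = o*w
Y - b(T(-1), K(1/(-13), 6)) = I*√41149 - (-(-3 - 1))/(-13) = I*√41149 - (-1)*(-1*(-4))/13 = I*√41149 - (-1)*4/13 = I*√41149 - 1*(-4/13) = I*√41149 + 4/13 = 4/13 + I*√41149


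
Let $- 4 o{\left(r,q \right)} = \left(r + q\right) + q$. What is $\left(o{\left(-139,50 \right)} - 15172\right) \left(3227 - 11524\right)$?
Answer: $\frac{503204753}{4} \approx 1.258 \cdot 10^{8}$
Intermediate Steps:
$o{\left(r,q \right)} = - \frac{q}{2} - \frac{r}{4}$ ($o{\left(r,q \right)} = - \frac{\left(r + q\right) + q}{4} = - \frac{\left(q + r\right) + q}{4} = - \frac{r + 2 q}{4} = - \frac{q}{2} - \frac{r}{4}$)
$\left(o{\left(-139,50 \right)} - 15172\right) \left(3227 - 11524\right) = \left(\left(\left(- \frac{1}{2}\right) 50 - - \frac{139}{4}\right) - 15172\right) \left(3227 - 11524\right) = \left(\left(-25 + \frac{139}{4}\right) - 15172\right) \left(-8297\right) = \left(\frac{39}{4} - 15172\right) \left(-8297\right) = \left(- \frac{60649}{4}\right) \left(-8297\right) = \frac{503204753}{4}$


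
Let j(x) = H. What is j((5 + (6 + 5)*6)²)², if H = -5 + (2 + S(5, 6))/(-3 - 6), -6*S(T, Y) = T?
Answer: 76729/2916 ≈ 26.313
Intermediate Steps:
S(T, Y) = -T/6
H = -277/54 (H = -5 + (2 - ⅙*5)/(-3 - 6) = -5 + (2 - ⅚)/(-9) = -5 + (7/6)*(-⅑) = -5 - 7/54 = -277/54 ≈ -5.1296)
j(x) = -277/54
j((5 + (6 + 5)*6)²)² = (-277/54)² = 76729/2916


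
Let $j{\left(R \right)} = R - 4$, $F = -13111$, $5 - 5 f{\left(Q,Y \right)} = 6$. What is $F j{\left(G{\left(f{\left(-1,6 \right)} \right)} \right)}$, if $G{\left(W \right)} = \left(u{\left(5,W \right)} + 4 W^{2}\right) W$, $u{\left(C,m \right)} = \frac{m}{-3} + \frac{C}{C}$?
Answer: $\frac{20872712}{375} \approx 55661.0$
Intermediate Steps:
$f{\left(Q,Y \right)} = - \frac{1}{5}$ ($f{\left(Q,Y \right)} = 1 - \frac{6}{5} = - \frac{1}{5}$)
$u{\left(C,m \right)} = 1 - \frac{m}{3}$ ($u{\left(C,m \right)} = m \left(- \frac{1}{3}\right) + 1 = - \frac{m}{3} + 1 = 1 - \frac{m}{3}$)
$G{\left(W \right)} = W \left(1 + 4 W^{2} - \frac{W}{3}\right)$ ($G{\left(W \right)} = \left(\left(1 - \frac{W}{3}\right) + 4 W^{2}\right) W = \left(1 + 4 W^{2} - \frac{W}{3}\right) W = W \left(1 + 4 W^{2} - \frac{W}{3}\right)$)
$j{\left(R \right)} = -4 + R$
$F j{\left(G{\left(f{\left(-1,6 \right)} \right)} \right)} = - 13111 \left(-4 + \frac{1}{3} \left(- \frac{1}{5}\right) \left(3 - - \frac{1}{5} + 12 \left(- \frac{1}{5}\right)^{2}\right)\right) = - 13111 \left(-4 + \frac{1}{3} \left(- \frac{1}{5}\right) \left(3 + \frac{1}{5} + 12 \cdot \frac{1}{25}\right)\right) = - 13111 \left(-4 + \frac{1}{3} \left(- \frac{1}{5}\right) \left(3 + \frac{1}{5} + \frac{12}{25}\right)\right) = - 13111 \left(-4 + \frac{1}{3} \left(- \frac{1}{5}\right) \frac{92}{25}\right) = - 13111 \left(-4 - \frac{92}{375}\right) = \left(-13111\right) \left(- \frac{1592}{375}\right) = \frac{20872712}{375}$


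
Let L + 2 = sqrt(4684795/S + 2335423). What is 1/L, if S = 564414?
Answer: 1128828/1318147864261 + sqrt(743982382911661638)/1318147864261 ≈ 0.00065522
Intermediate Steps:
L = -2 + sqrt(743982382911661638)/564414 (L = -2 + sqrt(4684795/564414 + 2335423) = -2 + sqrt(1318150121917/564414) = -2 + sqrt(743982382911661638)/564414 ≈ 1526.2)
1/L = 1/(-2 + sqrt(743982382911661638)/564414)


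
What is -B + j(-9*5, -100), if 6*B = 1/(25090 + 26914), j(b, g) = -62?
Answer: -19345489/312024 ≈ -62.000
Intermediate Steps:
B = 1/312024 (B = 1/(6*(25090 + 26914)) = (⅙)/52004 = (⅙)*(1/52004) = 1/312024 ≈ 3.2049e-6)
-B + j(-9*5, -100) = -1*1/312024 - 62 = -1/312024 - 62 = -19345489/312024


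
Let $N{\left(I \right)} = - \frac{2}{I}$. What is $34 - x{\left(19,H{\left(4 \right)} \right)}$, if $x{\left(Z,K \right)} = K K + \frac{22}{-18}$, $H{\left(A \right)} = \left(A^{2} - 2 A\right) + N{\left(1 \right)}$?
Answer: $- \frac{7}{9} \approx -0.77778$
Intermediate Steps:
$H{\left(A \right)} = -2 + A^{2} - 2 A$ ($H{\left(A \right)} = \left(A^{2} - 2 A\right) - \frac{2}{1} = \left(A^{2} - 2 A\right) - 2 = -2 + A^{2} - 2 A$)
$x{\left(Z,K \right)} = - \frac{11}{9} + K^{2}$ ($x{\left(Z,K \right)} = K^{2} + 22 \left(- \frac{1}{18}\right) = K^{2} - \frac{11}{9} = - \frac{11}{9} + K^{2}$)
$34 - x{\left(19,H{\left(4 \right)} \right)} = 34 - \left(- \frac{11}{9} + \left(-2 + 4^{2} - 8\right)^{2}\right) = 34 - \left(- \frac{11}{9} + \left(-2 + 16 - 8\right)^{2}\right) = 34 - \left(- \frac{11}{9} + 6^{2}\right) = 34 - \left(- \frac{11}{9} + 36\right) = 34 - \frac{313}{9} = - \frac{7}{9}$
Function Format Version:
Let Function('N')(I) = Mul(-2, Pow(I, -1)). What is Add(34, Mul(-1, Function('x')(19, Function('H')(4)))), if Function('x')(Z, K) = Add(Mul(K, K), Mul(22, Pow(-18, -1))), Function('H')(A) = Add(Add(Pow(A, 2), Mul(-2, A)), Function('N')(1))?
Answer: Rational(-7, 9) ≈ -0.77778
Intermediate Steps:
Function('H')(A) = Add(-2, Pow(A, 2), Mul(-2, A)) (Function('H')(A) = Add(Add(Pow(A, 2), Mul(-2, A)), Mul(-2, Pow(1, -1))) = Add(Add(Pow(A, 2), Mul(-2, A)), Mul(-2, 1)) = Add(Add(Pow(A, 2), Mul(-2, A)), -2) = Add(-2, Pow(A, 2), Mul(-2, A)))
Function('x')(Z, K) = Add(Rational(-11, 9), Pow(K, 2)) (Function('x')(Z, K) = Add(Pow(K, 2), Mul(22, Rational(-1, 18))) = Add(Pow(K, 2), Rational(-11, 9)) = Add(Rational(-11, 9), Pow(K, 2)))
Add(34, Mul(-1, Function('x')(19, Function('H')(4)))) = Add(34, Mul(-1, Add(Rational(-11, 9), Pow(Add(-2, Pow(4, 2), Mul(-2, 4)), 2)))) = Add(34, Mul(-1, Add(Rational(-11, 9), Pow(Add(-2, 16, -8), 2)))) = Add(34, Mul(-1, Add(Rational(-11, 9), Pow(6, 2)))) = Add(34, Mul(-1, Add(Rational(-11, 9), 36))) = Add(34, Mul(-1, Rational(313, 9))) = Add(34, Rational(-313, 9)) = Rational(-7, 9)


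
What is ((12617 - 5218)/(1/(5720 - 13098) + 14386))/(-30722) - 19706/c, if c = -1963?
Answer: 32128906605870169/3200504863731201 ≈ 10.039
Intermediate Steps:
((12617 - 5218)/(1/(5720 - 13098) + 14386))/(-30722) - 19706/c = ((12617 - 5218)/(1/(5720 - 13098) + 14386))/(-30722) - 19706/(-1963) = (7399/(1/(-7378) + 14386))*(-1/30722) - 19706*(-1/1963) = (7399/(-1/7378 + 14386))*(-1/30722) + 19706/1963 = (7399/(106139907/7378))*(-1/30722) + 19706/1963 = (7399*(7378/106139907))*(-1/30722) + 19706/1963 = (54589822/106139907)*(-1/30722) + 19706/1963 = -27294911/1630415111427 + 19706/1963 = 32128906605870169/3200504863731201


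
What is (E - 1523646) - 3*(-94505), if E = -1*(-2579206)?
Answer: 1339075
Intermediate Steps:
E = 2579206
(E - 1523646) - 3*(-94505) = (2579206 - 1523646) - 3*(-94505) = 1055560 + 283515 = 1339075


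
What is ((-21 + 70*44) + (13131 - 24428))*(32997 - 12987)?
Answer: -164842380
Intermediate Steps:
((-21 + 70*44) + (13131 - 24428))*(32997 - 12987) = ((-21 + 3080) - 11297)*20010 = (3059 - 11297)*20010 = -8238*20010 = -164842380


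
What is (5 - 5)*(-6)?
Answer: 0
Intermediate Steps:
(5 - 5)*(-6) = 0*(-6) = 0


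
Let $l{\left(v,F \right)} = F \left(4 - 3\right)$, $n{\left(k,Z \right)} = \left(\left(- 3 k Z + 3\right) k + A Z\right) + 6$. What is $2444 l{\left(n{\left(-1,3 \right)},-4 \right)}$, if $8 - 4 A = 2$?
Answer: $-9776$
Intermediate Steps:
$A = \frac{3}{2}$ ($A = 2 - \frac{1}{2} = \frac{3}{2} \approx 1.5$)
$n{\left(k,Z \right)} = 6 + \frac{3 Z}{2} + k \left(3 - 3 Z k\right)$ ($n{\left(k,Z \right)} = \left(\left(- 3 k Z + 3\right) k + \frac{3 Z}{2}\right) + 6 = \left(\left(- 3 Z k + 3\right) k + \frac{3 Z}{2}\right) + 6 = \left(\left(3 - 3 Z k\right) k + \frac{3 Z}{2}\right) + 6 = \left(k \left(3 - 3 Z k\right) + \frac{3 Z}{2}\right) + 6 = \left(\frac{3 Z}{2} + k \left(3 - 3 Z k\right)\right) + 6 = 6 + \frac{3 Z}{2} + k \left(3 - 3 Z k\right)$)
$l{\left(v,F \right)} = F$ ($l{\left(v,F \right)} = F 1 = F$)
$2444 l{\left(n{\left(-1,3 \right)},-4 \right)} = 2444 \left(-4\right) = -9776$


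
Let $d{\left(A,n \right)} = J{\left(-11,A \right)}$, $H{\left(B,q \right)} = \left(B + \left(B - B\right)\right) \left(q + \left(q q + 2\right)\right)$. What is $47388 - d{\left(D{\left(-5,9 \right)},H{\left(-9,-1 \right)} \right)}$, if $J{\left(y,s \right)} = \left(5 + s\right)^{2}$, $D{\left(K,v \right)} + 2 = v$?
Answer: $47244$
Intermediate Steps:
$D{\left(K,v \right)} = -2 + v$
$H{\left(B,q \right)} = B \left(2 + q + q^{2}\right)$ ($H{\left(B,q \right)} = \left(B + 0\right) \left(q + \left(q^{2} + 2\right)\right) = B \left(q + \left(2 + q^{2}\right)\right) = B \left(2 + q + q^{2}\right)$)
$d{\left(A,n \right)} = \left(5 + A\right)^{2}$
$47388 - d{\left(D{\left(-5,9 \right)},H{\left(-9,-1 \right)} \right)} = 47388 - \left(5 + \left(-2 + 9\right)\right)^{2} = 47388 - \left(5 + 7\right)^{2} = 47388 - 12^{2} = 47388 - 144 = 47244$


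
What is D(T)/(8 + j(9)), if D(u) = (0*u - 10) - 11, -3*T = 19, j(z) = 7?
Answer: -7/5 ≈ -1.4000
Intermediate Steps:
T = -19/3 (T = -1/3*19 = -19/3 ≈ -6.3333)
D(u) = -21 (D(u) = (0 - 10) - 11 = -10 - 11 = -21)
D(T)/(8 + j(9)) = -21/(8 + 7) = -21/15 = -21*1/15 = -7/5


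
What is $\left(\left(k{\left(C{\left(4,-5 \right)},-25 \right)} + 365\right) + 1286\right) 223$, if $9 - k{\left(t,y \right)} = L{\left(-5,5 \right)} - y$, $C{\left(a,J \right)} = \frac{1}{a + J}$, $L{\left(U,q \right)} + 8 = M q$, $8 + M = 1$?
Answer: $374194$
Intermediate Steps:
$M = -7$ ($M = -8 + 1 = -7$)
$L{\left(U,q \right)} = -8 - 7 q$
$C{\left(a,J \right)} = \frac{1}{J + a}$
$k{\left(t,y \right)} = 52 + y$ ($k{\left(t,y \right)} = 9 - \left(\left(-8 - 35\right) - y\right) = 9 - \left(-43 - y\right) = 9 + \left(43 + y\right) = 52 + y$)
$\left(\left(k{\left(C{\left(4,-5 \right)},-25 \right)} + 365\right) + 1286\right) 223 = \left(\left(\left(52 - 25\right) + 365\right) + 1286\right) 223 = \left(\left(27 + 365\right) + 1286\right) 223 = \left(392 + 1286\right) 223 = 1678 \cdot 223 = 374194$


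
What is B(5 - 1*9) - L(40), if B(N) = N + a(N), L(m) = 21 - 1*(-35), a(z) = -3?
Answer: -63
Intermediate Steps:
L(m) = 56 (L(m) = 21 + 35 = 56)
B(N) = -3 + N (B(N) = N - 3 = -3 + N)
B(5 - 1*9) - L(40) = (-3 + (5 - 1*9)) - 1*56 = (-3 + (5 - 9)) - 56 = (-3 - 4) - 56 = -7 - 56 = -63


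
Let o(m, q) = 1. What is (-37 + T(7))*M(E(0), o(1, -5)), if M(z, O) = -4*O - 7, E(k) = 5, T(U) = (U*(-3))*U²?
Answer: 11726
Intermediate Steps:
T(U) = -3*U³ (T(U) = (-3*U)*U² = -3*U³)
M(z, O) = -7 - 4*O
(-37 + T(7))*M(E(0), o(1, -5)) = (-37 - 3*7³)*(-7 - 4*1) = (-37 - 3*343)*(-7 - 4) = (-37 - 1029)*(-11) = -1066*(-11) = 11726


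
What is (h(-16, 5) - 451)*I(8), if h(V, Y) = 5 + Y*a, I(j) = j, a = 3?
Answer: -3448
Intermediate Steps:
h(V, Y) = 5 + 3*Y (h(V, Y) = 5 + Y*3 = 5 + 3*Y)
(h(-16, 5) - 451)*I(8) = ((5 + 3*5) - 451)*8 = ((5 + 15) - 451)*8 = (20 - 451)*8 = -431*8 = -3448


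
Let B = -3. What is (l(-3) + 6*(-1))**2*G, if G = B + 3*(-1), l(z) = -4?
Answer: -600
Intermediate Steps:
G = -6 (G = -3 + 3*(-1) = -3 - 3 = -6)
(l(-3) + 6*(-1))**2*G = (-4 + 6*(-1))**2*(-6) = (-4 - 6)**2*(-6) = (-10)**2*(-6) = 100*(-6) = -600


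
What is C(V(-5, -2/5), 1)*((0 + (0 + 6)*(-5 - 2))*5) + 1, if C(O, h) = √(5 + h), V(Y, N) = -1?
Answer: 1 - 210*√6 ≈ -513.39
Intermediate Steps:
C(V(-5, -2/5), 1)*((0 + (0 + 6)*(-5 - 2))*5) + 1 = √(5 + 1)*((0 + (0 + 6)*(-5 - 2))*5) + 1 = √6*((0 + 6*(-7))*5) + 1 = √6*((0 - 42)*5) + 1 = √6*(-42*5) + 1 = √6*(-210) + 1 = -210*√6 + 1 = 1 - 210*√6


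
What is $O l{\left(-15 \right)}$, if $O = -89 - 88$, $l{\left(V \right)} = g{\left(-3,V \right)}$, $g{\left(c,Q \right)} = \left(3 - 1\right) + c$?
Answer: $177$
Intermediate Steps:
$g{\left(c,Q \right)} = 2 + c$
$l{\left(V \right)} = -1$ ($l{\left(V \right)} = 2 - 3 = -1$)
$O = -177$
$O l{\left(-15 \right)} = \left(-177\right) \left(-1\right) = 177$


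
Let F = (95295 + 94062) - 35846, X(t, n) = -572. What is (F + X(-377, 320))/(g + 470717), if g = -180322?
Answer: 152939/290395 ≈ 0.52666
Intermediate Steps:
F = 153511 (F = 189357 - 35846 = 153511)
(F + X(-377, 320))/(g + 470717) = (153511 - 572)/(-180322 + 470717) = 152939/290395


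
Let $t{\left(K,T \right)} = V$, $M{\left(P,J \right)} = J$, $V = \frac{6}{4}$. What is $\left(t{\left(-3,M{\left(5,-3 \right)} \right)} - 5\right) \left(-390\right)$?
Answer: $1365$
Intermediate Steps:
$V = \frac{3}{2}$ ($V = 6 \cdot \frac{1}{4} = \frac{3}{2} \approx 1.5$)
$t{\left(K,T \right)} = \frac{3}{2}$
$\left(t{\left(-3,M{\left(5,-3 \right)} \right)} - 5\right) \left(-390\right) = \left(\frac{3}{2} - 5\right) \left(-390\right) = \left(- \frac{7}{2}\right) \left(-390\right) = 1365$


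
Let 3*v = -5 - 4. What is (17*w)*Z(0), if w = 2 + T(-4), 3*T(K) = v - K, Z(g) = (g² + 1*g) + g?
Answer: 0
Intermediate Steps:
v = -3 (v = (-5 - 4)/3 = (⅓)*(-9) = -3)
Z(g) = g² + 2*g (Z(g) = (g² + g) + g = (g + g²) + g = g² + 2*g)
T(K) = -1 - K/3 (T(K) = (-3 - K)/3 = -1 - K/3)
w = 7/3 (w = 2 + (-1 - ⅓*(-4)) = 2 + (-1 + 4/3) = 2 + ⅓ = 7/3 ≈ 2.3333)
(17*w)*Z(0) = (17*(7/3))*(0*(2 + 0)) = 119*(0*2)/3 = (119/3)*0 = 0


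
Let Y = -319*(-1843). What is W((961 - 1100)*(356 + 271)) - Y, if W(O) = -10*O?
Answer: 283613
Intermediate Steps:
Y = 587917
W((961 - 1100)*(356 + 271)) - Y = -10*(961 - 1100)*(356 + 271) - 1*587917 = -(-1390)*627 - 587917 = -10*(-87153) - 587917 = 871530 - 587917 = 283613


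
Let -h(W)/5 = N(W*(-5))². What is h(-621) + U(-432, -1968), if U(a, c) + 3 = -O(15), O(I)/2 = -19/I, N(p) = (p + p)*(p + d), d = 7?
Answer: -28010679245280007/15 ≈ -1.8674e+15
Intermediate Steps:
N(p) = 2*p*(7 + p) (N(p) = (p + p)*(p + 7) = (2*p)*(7 + p) = 2*p*(7 + p))
O(I) = -38/I (O(I) = 2*(-19/I) = -38/I)
U(a, c) = -7/15 (U(a, c) = -3 - (-38)/15 = -3 - 1*(-38/15) = -3 + 38/15 = -7/15)
h(W) = -500*W²*(7 - 5*W)² (h(W) = -5*100*W²*(7 + W*(-5))² = -5*100*W²*(7 - 5*W)² = -500*W²*(7 - 5*W)²)
h(-621) + U(-432, -1968) = -500*(-621)²*(-7 + 5*(-621))² - 7/15 = -500*385641*(-7 - 3105)² - 7/15 = -500*385641*(-3112)² - 7/15 = -500*385641*9684544 - 7/15 = -1867378616352000 - 7/15 = -28010679245280007/15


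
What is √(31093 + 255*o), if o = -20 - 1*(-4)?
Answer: √27013 ≈ 164.36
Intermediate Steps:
o = -16 (o = -20 + 4 = -16)
√(31093 + 255*o) = √(31093 + 255*(-16)) = √(31093 - 4080) = √27013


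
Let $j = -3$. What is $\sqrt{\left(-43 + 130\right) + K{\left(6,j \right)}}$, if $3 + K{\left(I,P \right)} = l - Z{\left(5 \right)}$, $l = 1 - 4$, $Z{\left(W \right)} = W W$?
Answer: $2 \sqrt{14} \approx 7.4833$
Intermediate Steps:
$Z{\left(W \right)} = W^{2}$
$l = -3$
$K{\left(I,P \right)} = -31$ ($K{\left(I,P \right)} = -3 - 28 = -31$)
$\sqrt{\left(-43 + 130\right) + K{\left(6,j \right)}} = \sqrt{\left(-43 + 130\right) - 31} = \sqrt{87 - 31} = \sqrt{56} = 2 \sqrt{14}$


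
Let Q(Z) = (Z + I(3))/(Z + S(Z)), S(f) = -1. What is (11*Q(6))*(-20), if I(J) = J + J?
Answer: -528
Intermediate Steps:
I(J) = 2*J
Q(Z) = (6 + Z)/(-1 + Z) (Q(Z) = (Z + 2*3)/(Z - 1) = (Z + 6)/(-1 + Z) = (6 + Z)/(-1 + Z))
(11*Q(6))*(-20) = (11*((6 + 6)/(-1 + 6)))*(-20) = (11*(12/5))*(-20) = (132/5)*(-20) = -528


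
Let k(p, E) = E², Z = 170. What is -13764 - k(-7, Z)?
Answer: -42664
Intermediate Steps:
-13764 - k(-7, Z) = -13764 - 1*170² = -13764 - 1*28900 = -13764 - 28900 = -42664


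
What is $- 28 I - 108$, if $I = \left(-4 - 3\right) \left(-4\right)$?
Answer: $-892$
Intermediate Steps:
$I = 28$ ($I = \left(-7\right) \left(-4\right) = 28$)
$- 28 I - 108 = \left(-28\right) 28 - 108 = -784 - 108 = -892$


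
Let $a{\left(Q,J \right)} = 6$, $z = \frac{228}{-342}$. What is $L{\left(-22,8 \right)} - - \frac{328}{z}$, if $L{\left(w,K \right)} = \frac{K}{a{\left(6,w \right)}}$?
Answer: $- \frac{1472}{3} \approx -490.67$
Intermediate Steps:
$z = - \frac{2}{3}$ ($z = 228 \left(- \frac{1}{342}\right) = - \frac{2}{3} \approx -0.66667$)
$L{\left(w,K \right)} = \frac{K}{6}$
$L{\left(-22,8 \right)} - - \frac{328}{z} = \frac{1}{6} \cdot 8 - - \frac{328}{- \frac{2}{3}} = \frac{4}{3} - \left(-328\right) \left(- \frac{3}{2}\right) = \frac{4}{3} - 492 = - \frac{1472}{3}$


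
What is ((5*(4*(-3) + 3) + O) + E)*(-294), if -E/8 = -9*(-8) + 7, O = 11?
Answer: 195804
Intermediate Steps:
E = -632 (E = -8*(-9*(-8) + 7) = -8*(72 + 7) = -8*79 = -632)
((5*(4*(-3) + 3) + O) + E)*(-294) = ((5*(4*(-3) + 3) + 11) - 632)*(-294) = ((5*(-12 + 3) + 11) - 632)*(-294) = ((5*(-9) + 11) - 632)*(-294) = ((-45 + 11) - 632)*(-294) = (-34 - 632)*(-294) = -666*(-294) = 195804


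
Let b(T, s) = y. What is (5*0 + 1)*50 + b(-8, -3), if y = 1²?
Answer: 51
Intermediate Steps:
y = 1
b(T, s) = 1
(5*0 + 1)*50 + b(-8, -3) = (5*0 + 1)*50 + 1 = (0 + 1)*50 + 1 = 1*50 + 1 = 50 + 1 = 51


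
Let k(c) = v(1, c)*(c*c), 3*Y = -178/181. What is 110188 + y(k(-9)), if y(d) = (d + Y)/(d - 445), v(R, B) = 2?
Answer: 16932391984/153669 ≈ 1.1019e+5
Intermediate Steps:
Y = -178/543 (Y = (-178/181)/3 = (-178*1/181)/3 = (⅓)*(-178/181) = -178/543 ≈ -0.32781)
k(c) = 2*c² (k(c) = 2*(c*c) = 2*c²)
y(d) = (-178/543 + d)/(-445 + d) (y(d) = (d - 178/543)/(d - 445) = (-178/543 + d)/(-445 + d))
110188 + y(k(-9)) = 110188 + (-178/543 + 2*(-9)²)/(-445 + 2*(-9)²) = 110188 + (-178/543 + 2*81)/(-445 + 2*81) = 110188 + (-178/543 + 162)/(-445 + 162) = 110188 + (87788/543)/(-283) = 110188 - 1/283*87788/543 = 110188 - 87788/153669 = 16932391984/153669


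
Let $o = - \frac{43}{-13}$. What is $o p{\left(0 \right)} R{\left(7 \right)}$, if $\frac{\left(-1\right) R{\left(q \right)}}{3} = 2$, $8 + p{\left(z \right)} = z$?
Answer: $\frac{2064}{13} \approx 158.77$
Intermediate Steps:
$p{\left(z \right)} = -8 + z$
$R{\left(q \right)} = -6$ ($R{\left(q \right)} = \left(-3\right) 2 = -6$)
$o = \frac{43}{13}$ ($o = \left(-43\right) \left(- \frac{1}{13}\right) = \frac{43}{13} \approx 3.3077$)
$o p{\left(0 \right)} R{\left(7 \right)} = \frac{43 \left(-8 + 0\right)}{13} \left(-6\right) = \frac{43}{13} \left(-8\right) \left(-6\right) = \left(- \frac{344}{13}\right) \left(-6\right) = \frac{2064}{13}$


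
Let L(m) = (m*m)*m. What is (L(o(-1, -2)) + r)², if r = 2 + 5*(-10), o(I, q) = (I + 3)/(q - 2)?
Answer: 148225/64 ≈ 2316.0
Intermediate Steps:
o(I, q) = (3 + I)/(-2 + q)
r = -48 (r = 2 - 50 = -48)
L(m) = m³ (L(m) = m²*m = m³)
(L(o(-1, -2)) + r)² = (((3 - 1)/(-2 - 2))³ - 48)² = ((2/(-4))³ - 48)² = ((-¼*2)³ - 48)² = ((-½)³ - 48)² = (-⅛ - 48)² = (-385/8)² = 148225/64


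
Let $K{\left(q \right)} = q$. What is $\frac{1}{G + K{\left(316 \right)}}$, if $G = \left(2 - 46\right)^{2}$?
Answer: $\frac{1}{2252} \approx 0.00044405$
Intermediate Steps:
$G = 1936$ ($G = \left(-44\right)^{2} = 1936$)
$\frac{1}{G + K{\left(316 \right)}} = \frac{1}{1936 + 316} = \frac{1}{2252}$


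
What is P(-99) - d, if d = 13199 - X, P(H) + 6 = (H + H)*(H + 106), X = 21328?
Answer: 6737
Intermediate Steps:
P(H) = -6 + 2*H*(106 + H) (P(H) = -6 + (H + H)*(H + 106) = -6 + (2*H)*(106 + H) = -6 + 2*H*(106 + H))
d = -8129 (d = 13199 - 1*21328 = 13199 - 21328 = -8129)
P(-99) - d = (-6 + 2*(-99)² + 212*(-99)) - 1*(-8129) = (-6 + 2*9801 - 20988) + 8129 = (-6 + 19602 - 20988) + 8129 = -1392 + 8129 = 6737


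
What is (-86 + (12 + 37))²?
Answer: 1369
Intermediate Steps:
(-86 + (12 + 37))² = (-86 + 49)² = (-37)² = 1369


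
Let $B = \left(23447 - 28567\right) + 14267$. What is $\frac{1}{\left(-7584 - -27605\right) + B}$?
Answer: $\frac{1}{29168} \approx 3.4284 \cdot 10^{-5}$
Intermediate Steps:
$B = 9147$ ($B = -5120 + 14267 = 9147$)
$\frac{1}{\left(-7584 - -27605\right) + B} = \frac{1}{\left(-7584 - -27605\right) + 9147} = \frac{1}{\left(-7584 + 27605\right) + 9147} = \frac{1}{20021 + 9147} = \frac{1}{29168}$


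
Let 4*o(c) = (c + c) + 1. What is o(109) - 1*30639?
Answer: -122337/4 ≈ -30584.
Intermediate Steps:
o(c) = 1/4 + c/2 (o(c) = ((c + c) + 1)/4 = (2*c + 1)/4 = (1 + 2*c)/4 = 1/4 + c/2)
o(109) - 1*30639 = (1/4 + (1/2)*109) - 1*30639 = (1/4 + 109/2) - 30639 = 219/4 - 30639 = -122337/4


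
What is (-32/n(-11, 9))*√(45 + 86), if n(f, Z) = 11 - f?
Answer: -16*√131/11 ≈ -16.648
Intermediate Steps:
(-32/n(-11, 9))*√(45 + 86) = (-32/(11 - 1*(-11)))*√(45 + 86) = (-32/(11 + 11))*√131 = (-32/22)*√131 = (-32*1/22)*√131 = -16*√131/11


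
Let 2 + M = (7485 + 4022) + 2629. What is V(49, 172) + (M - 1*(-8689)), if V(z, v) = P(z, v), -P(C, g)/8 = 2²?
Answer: 22791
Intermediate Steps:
P(C, g) = -32 (P(C, g) = -8*2² = -8*4 = -32)
V(z, v) = -32
M = 14134 (M = -2 + ((7485 + 4022) + 2629) = -2 + (11507 + 2629) = -2 + 14136 = 14134)
V(49, 172) + (M - 1*(-8689)) = -32 + (14134 - 1*(-8689)) = -32 + (14134 + 8689) = -32 + 22823 = 22791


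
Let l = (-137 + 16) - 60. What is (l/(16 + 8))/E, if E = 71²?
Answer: -181/120984 ≈ -0.0014961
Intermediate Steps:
l = -181 (l = -121 - 60 = -181)
E = 5041
(l/(16 + 8))/E = -181/(16 + 8)/5041 = -181/24*(1/5041) = -181*1/24*(1/5041) = -181/24*1/5041 = -181/120984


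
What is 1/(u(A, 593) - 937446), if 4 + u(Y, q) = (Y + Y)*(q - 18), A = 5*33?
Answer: -1/747700 ≈ -1.3374e-6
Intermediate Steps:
A = 165
u(Y, q) = -4 + 2*Y*(-18 + q) (u(Y, q) = -4 + (Y + Y)*(q - 18) = -4 + (2*Y)*(-18 + q) = -4 + 2*Y*(-18 + q))
1/(u(A, 593) - 937446) = 1/((-4 - 36*165 + 2*165*593) - 937446) = 1/((-4 - 5940 + 195690) - 937446) = 1/(189746 - 937446) = 1/(-747700) = -1/747700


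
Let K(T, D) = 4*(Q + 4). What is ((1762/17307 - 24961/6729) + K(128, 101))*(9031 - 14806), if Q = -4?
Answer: 269592097775/12939867 ≈ 20834.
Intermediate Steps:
K(T, D) = 0 (K(T, D) = 4*(-4 + 4) = 4*0 = 0)
((1762/17307 - 24961/6729) + K(128, 101))*(9031 - 14806) = ((1762/17307 - 24961/6729) + 0)*(9031 - 14806) = ((1762*(1/17307) - 24961*1/6729) + 0)*(-5775) = ((1762/17307 - 24961/6729) + 0)*(-5775) = (-140047843/38819601 + 0)*(-5775) = -140047843/38819601*(-5775) = 269592097775/12939867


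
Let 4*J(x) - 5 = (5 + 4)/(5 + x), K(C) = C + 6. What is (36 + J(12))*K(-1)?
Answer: 6355/34 ≈ 186.91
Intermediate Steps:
K(C) = 6 + C
J(x) = 5/4 + 9/(4*(5 + x)) (J(x) = 5/4 + ((5 + 4)/(5 + x))/4 = 5/4 + (9/(5 + x))/4 = 5/4 + 9/(4*(5 + x)))
(36 + J(12))*K(-1) = (36 + (34 + 5*12)/(4*(5 + 12)))*(6 - 1) = (36 + (1/4)*(34 + 60)/17)*5 = (36 + (1/4)*(1/17)*94)*5 = (36 + 47/34)*5 = (1271/34)*5 = 6355/34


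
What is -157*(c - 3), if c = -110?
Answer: 17741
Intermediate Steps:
-157*(c - 3) = -157*(-110 - 3) = -157*(-113) = 17741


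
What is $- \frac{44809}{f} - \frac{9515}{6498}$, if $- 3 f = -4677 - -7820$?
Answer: $\frac{843601001}{20423214} \approx 41.306$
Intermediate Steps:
$f = - \frac{3143}{3}$ ($f = - \frac{-4677 - -7820}{3} = - \frac{-4677 + 7820}{3} = \left(- \frac{1}{3}\right) 3143 = - \frac{3143}{3} \approx -1047.7$)
$- \frac{44809}{f} - \frac{9515}{6498} = - \frac{44809}{- \frac{3143}{3}} - \frac{9515}{6498} = \left(-44809\right) \left(- \frac{3}{3143}\right) - \frac{9515}{6498} = \frac{134427}{3143} - \frac{9515}{6498} = \frac{843601001}{20423214}$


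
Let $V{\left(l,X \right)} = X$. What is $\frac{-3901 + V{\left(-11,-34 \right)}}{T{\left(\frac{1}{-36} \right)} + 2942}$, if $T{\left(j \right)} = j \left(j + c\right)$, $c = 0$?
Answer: $- \frac{5099760}{3812833} \approx -1.3375$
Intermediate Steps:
$T{\left(j \right)} = j^{2}$ ($T{\left(j \right)} = j \left(j + 0\right) = j j = j^{2}$)
$\frac{-3901 + V{\left(-11,-34 \right)}}{T{\left(\frac{1}{-36} \right)} + 2942} = \frac{-3901 - 34}{\left(\frac{1}{-36}\right)^{2} + 2942} = - \frac{3935}{\left(- \frac{1}{36}\right)^{2} + 2942} = - \frac{3935}{\frac{1}{1296} + 2942} = - \frac{3935}{\frac{3812833}{1296}} = \left(-3935\right) \frac{1296}{3812833} = - \frac{5099760}{3812833}$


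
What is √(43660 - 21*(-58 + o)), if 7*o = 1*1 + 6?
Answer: √44857 ≈ 211.79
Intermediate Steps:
o = 1 (o = (1*1 + 6)/7 = (1 + 6)/7 = (⅐)*7 = 1)
√(43660 - 21*(-58 + o)) = √(43660 - 21*(-58 + 1)) = √(43660 - 21*(-57)) = √(43660 + 1197) = √44857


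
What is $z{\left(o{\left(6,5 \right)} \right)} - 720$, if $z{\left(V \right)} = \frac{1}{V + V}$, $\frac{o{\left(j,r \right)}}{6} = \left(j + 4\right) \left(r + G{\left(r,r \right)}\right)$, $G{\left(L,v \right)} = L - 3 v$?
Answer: $- \frac{432001}{600} \approx -720.0$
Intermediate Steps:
$o{\left(j,r \right)} = - 6 r \left(4 + j\right)$ ($o{\left(j,r \right)} = 6 \left(j + 4\right) \left(r + \left(r - 3 r\right)\right) = 6 \left(4 + j\right) \left(r - 2 r\right) = 6 \left(4 + j\right) \left(- r\right) = 6 \left(- r \left(4 + j\right)\right) = - 6 r \left(4 + j\right)$)
$z{\left(V \right)} = \frac{1}{2 V}$
$z{\left(o{\left(6,5 \right)} \right)} - 720 = \frac{1}{2 \cdot 6 \cdot 5 \left(-4 - 6\right)} - 720 = \frac{1}{2 \cdot 6 \cdot 5 \left(-10\right)} - 720 = \frac{1}{2 \left(-300\right)} - 720 = \frac{1}{2} \left(- \frac{1}{300}\right) - 720 = - \frac{1}{600} - 720 = - \frac{432001}{600}$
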